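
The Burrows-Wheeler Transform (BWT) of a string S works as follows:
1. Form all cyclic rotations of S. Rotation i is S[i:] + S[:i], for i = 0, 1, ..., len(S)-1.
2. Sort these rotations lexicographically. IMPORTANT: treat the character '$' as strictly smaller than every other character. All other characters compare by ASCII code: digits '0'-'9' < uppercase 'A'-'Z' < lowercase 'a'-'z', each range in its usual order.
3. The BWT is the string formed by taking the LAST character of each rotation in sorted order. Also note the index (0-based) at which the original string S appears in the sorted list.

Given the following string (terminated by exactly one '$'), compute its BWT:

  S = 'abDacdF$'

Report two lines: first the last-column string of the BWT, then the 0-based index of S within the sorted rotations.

Answer: Fbd$Daac
3

Derivation:
All 8 rotations (rotation i = S[i:]+S[:i]):
  rot[0] = abDacdF$
  rot[1] = bDacdF$a
  rot[2] = DacdF$ab
  rot[3] = acdF$abD
  rot[4] = cdF$abDa
  rot[5] = dF$abDac
  rot[6] = F$abDacd
  rot[7] = $abDacdF
Sorted (with $ < everything):
  sorted[0] = $abDacdF  (last char: 'F')
  sorted[1] = DacdF$ab  (last char: 'b')
  sorted[2] = F$abDacd  (last char: 'd')
  sorted[3] = abDacdF$  (last char: '$')
  sorted[4] = acdF$abD  (last char: 'D')
  sorted[5] = bDacdF$a  (last char: 'a')
  sorted[6] = cdF$abDa  (last char: 'a')
  sorted[7] = dF$abDac  (last char: 'c')
Last column: Fbd$Daac
Original string S is at sorted index 3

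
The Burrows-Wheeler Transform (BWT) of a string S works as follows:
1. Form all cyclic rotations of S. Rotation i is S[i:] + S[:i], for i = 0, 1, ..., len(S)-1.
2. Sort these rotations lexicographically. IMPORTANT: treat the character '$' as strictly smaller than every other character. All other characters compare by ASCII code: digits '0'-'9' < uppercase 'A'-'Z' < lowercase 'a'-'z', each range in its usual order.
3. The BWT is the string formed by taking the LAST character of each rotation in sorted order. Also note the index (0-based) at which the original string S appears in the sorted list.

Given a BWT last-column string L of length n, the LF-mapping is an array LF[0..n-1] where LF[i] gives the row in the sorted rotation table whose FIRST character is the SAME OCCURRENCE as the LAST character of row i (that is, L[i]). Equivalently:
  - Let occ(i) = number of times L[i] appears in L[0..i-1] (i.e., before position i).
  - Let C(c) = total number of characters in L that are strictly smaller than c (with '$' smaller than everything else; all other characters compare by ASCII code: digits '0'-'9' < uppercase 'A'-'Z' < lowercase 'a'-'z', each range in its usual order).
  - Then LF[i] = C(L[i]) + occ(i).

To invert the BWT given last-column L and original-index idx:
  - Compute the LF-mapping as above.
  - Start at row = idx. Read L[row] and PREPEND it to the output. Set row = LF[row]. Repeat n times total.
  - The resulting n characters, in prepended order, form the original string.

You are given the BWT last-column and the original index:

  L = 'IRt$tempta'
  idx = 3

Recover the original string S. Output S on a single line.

LF mapping: 1 2 7 0 8 4 5 6 9 3
Walk LF starting at row 3, prepending L[row]:
  step 1: row=3, L[3]='$', prepend. Next row=LF[3]=0
  step 2: row=0, L[0]='I', prepend. Next row=LF[0]=1
  step 3: row=1, L[1]='R', prepend. Next row=LF[1]=2
  step 4: row=2, L[2]='t', prepend. Next row=LF[2]=7
  step 5: row=7, L[7]='p', prepend. Next row=LF[7]=6
  step 6: row=6, L[6]='m', prepend. Next row=LF[6]=5
  step 7: row=5, L[5]='e', prepend. Next row=LF[5]=4
  step 8: row=4, L[4]='t', prepend. Next row=LF[4]=8
  step 9: row=8, L[8]='t', prepend. Next row=LF[8]=9
  step 10: row=9, L[9]='a', prepend. Next row=LF[9]=3
Reversed output: attemptRI$

Answer: attemptRI$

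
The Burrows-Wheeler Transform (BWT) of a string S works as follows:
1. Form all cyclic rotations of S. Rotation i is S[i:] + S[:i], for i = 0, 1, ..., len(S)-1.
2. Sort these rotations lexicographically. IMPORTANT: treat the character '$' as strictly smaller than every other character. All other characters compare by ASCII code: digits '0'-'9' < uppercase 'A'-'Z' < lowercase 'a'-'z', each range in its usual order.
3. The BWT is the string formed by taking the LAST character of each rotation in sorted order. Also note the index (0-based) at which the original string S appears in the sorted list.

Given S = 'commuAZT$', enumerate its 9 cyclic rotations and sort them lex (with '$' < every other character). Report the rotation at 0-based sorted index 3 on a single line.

All 9 rotations (rotation i = S[i:]+S[:i]):
  rot[0] = commuAZT$
  rot[1] = ommuAZT$c
  rot[2] = mmuAZT$co
  rot[3] = muAZT$com
  rot[4] = uAZT$comm
  rot[5] = AZT$commu
  rot[6] = ZT$commuA
  rot[7] = T$commuAZ
  rot[8] = $commuAZT
Sorted (with $ < everything):
  sorted[0] = $commuAZT
  sorted[1] = AZT$commu
  sorted[2] = T$commuAZ
  sorted[3] = ZT$commuA
  sorted[4] = commuAZT$
  sorted[5] = mmuAZT$co
  sorted[6] = muAZT$com
  sorted[7] = ommuAZT$c
  sorted[8] = uAZT$comm
sorted[3] = ZT$commuA

Answer: ZT$commuA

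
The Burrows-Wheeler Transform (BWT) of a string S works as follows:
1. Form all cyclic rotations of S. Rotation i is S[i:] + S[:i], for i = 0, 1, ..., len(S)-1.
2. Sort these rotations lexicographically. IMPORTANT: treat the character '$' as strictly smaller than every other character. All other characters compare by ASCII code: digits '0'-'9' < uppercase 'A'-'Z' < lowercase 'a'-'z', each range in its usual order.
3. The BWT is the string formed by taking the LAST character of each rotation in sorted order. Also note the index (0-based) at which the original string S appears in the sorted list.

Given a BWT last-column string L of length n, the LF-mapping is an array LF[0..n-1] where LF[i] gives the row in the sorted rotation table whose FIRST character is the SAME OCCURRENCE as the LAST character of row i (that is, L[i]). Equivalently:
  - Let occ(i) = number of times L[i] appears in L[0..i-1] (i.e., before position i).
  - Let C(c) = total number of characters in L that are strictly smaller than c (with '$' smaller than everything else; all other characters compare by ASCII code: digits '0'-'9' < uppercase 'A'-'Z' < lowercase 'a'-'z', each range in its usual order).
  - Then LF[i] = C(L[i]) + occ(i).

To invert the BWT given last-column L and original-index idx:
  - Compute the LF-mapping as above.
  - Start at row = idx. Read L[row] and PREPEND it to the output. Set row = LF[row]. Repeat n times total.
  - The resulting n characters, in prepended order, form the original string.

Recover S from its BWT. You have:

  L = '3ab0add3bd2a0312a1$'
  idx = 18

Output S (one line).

Answer: d3ad2a01b0aa1d2b33$

Derivation:
LF mapping: 7 10 14 1 11 16 17 8 15 18 5 12 2 9 3 6 13 4 0
Walk LF starting at row 18, prepending L[row]:
  step 1: row=18, L[18]='$', prepend. Next row=LF[18]=0
  step 2: row=0, L[0]='3', prepend. Next row=LF[0]=7
  step 3: row=7, L[7]='3', prepend. Next row=LF[7]=8
  step 4: row=8, L[8]='b', prepend. Next row=LF[8]=15
  step 5: row=15, L[15]='2', prepend. Next row=LF[15]=6
  step 6: row=6, L[6]='d', prepend. Next row=LF[6]=17
  step 7: row=17, L[17]='1', prepend. Next row=LF[17]=4
  step 8: row=4, L[4]='a', prepend. Next row=LF[4]=11
  step 9: row=11, L[11]='a', prepend. Next row=LF[11]=12
  step 10: row=12, L[12]='0', prepend. Next row=LF[12]=2
  step 11: row=2, L[2]='b', prepend. Next row=LF[2]=14
  step 12: row=14, L[14]='1', prepend. Next row=LF[14]=3
  step 13: row=3, L[3]='0', prepend. Next row=LF[3]=1
  step 14: row=1, L[1]='a', prepend. Next row=LF[1]=10
  step 15: row=10, L[10]='2', prepend. Next row=LF[10]=5
  step 16: row=5, L[5]='d', prepend. Next row=LF[5]=16
  step 17: row=16, L[16]='a', prepend. Next row=LF[16]=13
  step 18: row=13, L[13]='3', prepend. Next row=LF[13]=9
  step 19: row=9, L[9]='d', prepend. Next row=LF[9]=18
Reversed output: d3ad2a01b0aa1d2b33$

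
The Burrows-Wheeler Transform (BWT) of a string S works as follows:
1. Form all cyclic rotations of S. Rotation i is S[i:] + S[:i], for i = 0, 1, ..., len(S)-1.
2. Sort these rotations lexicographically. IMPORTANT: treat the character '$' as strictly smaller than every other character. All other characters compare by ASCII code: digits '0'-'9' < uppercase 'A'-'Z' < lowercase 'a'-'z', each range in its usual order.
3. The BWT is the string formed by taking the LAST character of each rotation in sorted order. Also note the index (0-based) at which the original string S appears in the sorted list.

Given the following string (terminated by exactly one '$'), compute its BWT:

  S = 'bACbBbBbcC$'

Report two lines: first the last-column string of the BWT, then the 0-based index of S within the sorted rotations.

Answer: CbbbcA$CBBb
6

Derivation:
All 11 rotations (rotation i = S[i:]+S[:i]):
  rot[0] = bACbBbBbcC$
  rot[1] = ACbBbBbcC$b
  rot[2] = CbBbBbcC$bA
  rot[3] = bBbBbcC$bAC
  rot[4] = BbBbcC$bACb
  rot[5] = bBbcC$bACbB
  rot[6] = BbcC$bACbBb
  rot[7] = bcC$bACbBbB
  rot[8] = cC$bACbBbBb
  rot[9] = C$bACbBbBbc
  rot[10] = $bACbBbBbcC
Sorted (with $ < everything):
  sorted[0] = $bACbBbBbcC  (last char: 'C')
  sorted[1] = ACbBbBbcC$b  (last char: 'b')
  sorted[2] = BbBbcC$bACb  (last char: 'b')
  sorted[3] = BbcC$bACbBb  (last char: 'b')
  sorted[4] = C$bACbBbBbc  (last char: 'c')
  sorted[5] = CbBbBbcC$bA  (last char: 'A')
  sorted[6] = bACbBbBbcC$  (last char: '$')
  sorted[7] = bBbBbcC$bAC  (last char: 'C')
  sorted[8] = bBbcC$bACbB  (last char: 'B')
  sorted[9] = bcC$bACbBbB  (last char: 'B')
  sorted[10] = cC$bACbBbBb  (last char: 'b')
Last column: CbbbcA$CBBb
Original string S is at sorted index 6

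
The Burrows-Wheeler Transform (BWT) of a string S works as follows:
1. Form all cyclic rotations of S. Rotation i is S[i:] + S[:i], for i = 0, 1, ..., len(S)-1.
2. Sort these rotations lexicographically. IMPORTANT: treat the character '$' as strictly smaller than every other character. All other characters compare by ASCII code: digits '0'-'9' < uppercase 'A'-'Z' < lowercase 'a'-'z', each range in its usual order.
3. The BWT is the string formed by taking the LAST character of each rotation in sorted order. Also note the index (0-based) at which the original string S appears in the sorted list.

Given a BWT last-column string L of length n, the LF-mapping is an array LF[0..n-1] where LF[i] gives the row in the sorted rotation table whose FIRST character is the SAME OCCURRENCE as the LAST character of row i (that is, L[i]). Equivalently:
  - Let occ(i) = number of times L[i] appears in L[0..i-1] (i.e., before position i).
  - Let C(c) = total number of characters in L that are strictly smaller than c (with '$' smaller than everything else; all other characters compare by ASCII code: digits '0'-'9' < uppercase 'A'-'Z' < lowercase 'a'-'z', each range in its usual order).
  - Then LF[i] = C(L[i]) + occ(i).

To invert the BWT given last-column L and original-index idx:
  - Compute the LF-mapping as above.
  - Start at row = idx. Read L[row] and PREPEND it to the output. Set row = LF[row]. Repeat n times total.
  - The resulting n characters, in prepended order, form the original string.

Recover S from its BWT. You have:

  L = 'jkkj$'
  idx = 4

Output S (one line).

Answer: kjkj$

Derivation:
LF mapping: 1 3 4 2 0
Walk LF starting at row 4, prepending L[row]:
  step 1: row=4, L[4]='$', prepend. Next row=LF[4]=0
  step 2: row=0, L[0]='j', prepend. Next row=LF[0]=1
  step 3: row=1, L[1]='k', prepend. Next row=LF[1]=3
  step 4: row=3, L[3]='j', prepend. Next row=LF[3]=2
  step 5: row=2, L[2]='k', prepend. Next row=LF[2]=4
Reversed output: kjkj$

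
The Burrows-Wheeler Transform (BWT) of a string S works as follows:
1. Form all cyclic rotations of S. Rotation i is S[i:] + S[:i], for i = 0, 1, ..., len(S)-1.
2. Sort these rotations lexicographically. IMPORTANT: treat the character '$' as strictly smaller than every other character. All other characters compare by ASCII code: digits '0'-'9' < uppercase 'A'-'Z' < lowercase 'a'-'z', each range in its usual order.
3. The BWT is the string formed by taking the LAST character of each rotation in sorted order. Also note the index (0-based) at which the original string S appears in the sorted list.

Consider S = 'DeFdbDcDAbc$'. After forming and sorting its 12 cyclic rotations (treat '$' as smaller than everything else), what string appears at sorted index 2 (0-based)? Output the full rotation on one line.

All 12 rotations (rotation i = S[i:]+S[:i]):
  rot[0] = DeFdbDcDAbc$
  rot[1] = eFdbDcDAbc$D
  rot[2] = FdbDcDAbc$De
  rot[3] = dbDcDAbc$DeF
  rot[4] = bDcDAbc$DeFd
  rot[5] = DcDAbc$DeFdb
  rot[6] = cDAbc$DeFdbD
  rot[7] = DAbc$DeFdbDc
  rot[8] = Abc$DeFdbDcD
  rot[9] = bc$DeFdbDcDA
  rot[10] = c$DeFdbDcDAb
  rot[11] = $DeFdbDcDAbc
Sorted (with $ < everything):
  sorted[0] = $DeFdbDcDAbc
  sorted[1] = Abc$DeFdbDcD
  sorted[2] = DAbc$DeFdbDc
  sorted[3] = DcDAbc$DeFdb
  sorted[4] = DeFdbDcDAbc$
  sorted[5] = FdbDcDAbc$De
  sorted[6] = bDcDAbc$DeFd
  sorted[7] = bc$DeFdbDcDA
  sorted[8] = c$DeFdbDcDAb
  sorted[9] = cDAbc$DeFdbD
  sorted[10] = dbDcDAbc$DeF
  sorted[11] = eFdbDcDAbc$D
sorted[2] = DAbc$DeFdbDc

Answer: DAbc$DeFdbDc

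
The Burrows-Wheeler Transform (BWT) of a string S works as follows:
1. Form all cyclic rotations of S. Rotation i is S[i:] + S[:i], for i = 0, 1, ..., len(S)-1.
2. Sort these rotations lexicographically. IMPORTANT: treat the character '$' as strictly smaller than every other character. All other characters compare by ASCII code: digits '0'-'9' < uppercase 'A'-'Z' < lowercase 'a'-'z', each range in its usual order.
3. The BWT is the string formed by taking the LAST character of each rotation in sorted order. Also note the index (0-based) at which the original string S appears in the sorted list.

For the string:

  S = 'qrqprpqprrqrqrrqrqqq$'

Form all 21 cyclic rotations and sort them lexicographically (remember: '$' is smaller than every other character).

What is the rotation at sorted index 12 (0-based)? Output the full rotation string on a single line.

All 21 rotations (rotation i = S[i:]+S[:i]):
  rot[0] = qrqprpqprrqrqrrqrqqq$
  rot[1] = rqprpqprrqrqrrqrqqq$q
  rot[2] = qprpqprrqrqrrqrqqq$qr
  rot[3] = prpqprrqrqrrqrqqq$qrq
  rot[4] = rpqprrqrqrrqrqqq$qrqp
  rot[5] = pqprrqrqrrqrqqq$qrqpr
  rot[6] = qprrqrqrrqrqqq$qrqprp
  rot[7] = prrqrqrrqrqqq$qrqprpq
  rot[8] = rrqrqrrqrqqq$qrqprpqp
  rot[9] = rqrqrrqrqqq$qrqprpqpr
  rot[10] = qrqrrqrqqq$qrqprpqprr
  rot[11] = rqrrqrqqq$qrqprpqprrq
  rot[12] = qrrqrqqq$qrqprpqprrqr
  rot[13] = rrqrqqq$qrqprpqprrqrq
  rot[14] = rqrqqq$qrqprpqprrqrqr
  rot[15] = qrqqq$qrqprpqprrqrqrr
  rot[16] = rqqq$qrqprpqprrqrqrrq
  rot[17] = qqq$qrqprpqprrqrqrrqr
  rot[18] = qq$qrqprpqprrqrqrrqrq
  rot[19] = q$qrqprpqprrqrqrrqrqq
  rot[20] = $qrqprpqprrqrqrrqrqqq
Sorted (with $ < everything):
  sorted[0] = $qrqprpqprrqrqrrqrqqq
  sorted[1] = pqprrqrqrrqrqqq$qrqpr
  sorted[2] = prpqprrqrqrrqrqqq$qrq
  sorted[3] = prrqrqrrqrqqq$qrqprpq
  sorted[4] = q$qrqprpqprrqrqrrqrqq
  sorted[5] = qprpqprrqrqrrqrqqq$qr
  sorted[6] = qprrqrqrrqrqqq$qrqprp
  sorted[7] = qq$qrqprpqprrqrqrrqrq
  sorted[8] = qqq$qrqprpqprrqrqrrqr
  sorted[9] = qrqprpqprrqrqrrqrqqq$
  sorted[10] = qrqqq$qrqprpqprrqrqrr
  sorted[11] = qrqrrqrqqq$qrqprpqprr
  sorted[12] = qrrqrqqq$qrqprpqprrqr
  sorted[13] = rpqprrqrqrrqrqqq$qrqp
  sorted[14] = rqprpqprrqrqrrqrqqq$q
  sorted[15] = rqqq$qrqprpqprrqrqrrq
  sorted[16] = rqrqqq$qrqprpqprrqrqr
  sorted[17] = rqrqrrqrqqq$qrqprpqpr
  sorted[18] = rqrrqrqqq$qrqprpqprrq
  sorted[19] = rrqrqqq$qrqprpqprrqrq
  sorted[20] = rrqrqrrqrqqq$qrqprpqp
sorted[12] = qrrqrqqq$qrqprpqprrqr

Answer: qrrqrqqq$qrqprpqprrqr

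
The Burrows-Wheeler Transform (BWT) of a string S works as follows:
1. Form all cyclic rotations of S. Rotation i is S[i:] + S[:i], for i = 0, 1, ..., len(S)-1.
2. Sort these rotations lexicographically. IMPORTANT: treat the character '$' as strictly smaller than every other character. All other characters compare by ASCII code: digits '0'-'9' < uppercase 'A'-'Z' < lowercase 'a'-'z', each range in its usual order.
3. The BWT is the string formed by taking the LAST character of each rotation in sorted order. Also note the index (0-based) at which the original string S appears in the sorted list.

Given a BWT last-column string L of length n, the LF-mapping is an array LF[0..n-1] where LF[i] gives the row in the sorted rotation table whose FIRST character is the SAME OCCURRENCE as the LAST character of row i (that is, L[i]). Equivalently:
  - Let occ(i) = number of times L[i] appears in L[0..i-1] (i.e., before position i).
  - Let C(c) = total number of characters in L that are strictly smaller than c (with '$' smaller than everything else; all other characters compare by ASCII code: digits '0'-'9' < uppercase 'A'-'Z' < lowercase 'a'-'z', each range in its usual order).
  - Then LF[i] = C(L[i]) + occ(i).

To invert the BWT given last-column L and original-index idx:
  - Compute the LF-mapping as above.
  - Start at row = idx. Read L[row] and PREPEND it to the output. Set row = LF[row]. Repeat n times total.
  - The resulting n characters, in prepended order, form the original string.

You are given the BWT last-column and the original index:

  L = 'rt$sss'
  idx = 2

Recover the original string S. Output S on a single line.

Answer: ssstr$

Derivation:
LF mapping: 1 5 0 2 3 4
Walk LF starting at row 2, prepending L[row]:
  step 1: row=2, L[2]='$', prepend. Next row=LF[2]=0
  step 2: row=0, L[0]='r', prepend. Next row=LF[0]=1
  step 3: row=1, L[1]='t', prepend. Next row=LF[1]=5
  step 4: row=5, L[5]='s', prepend. Next row=LF[5]=4
  step 5: row=4, L[4]='s', prepend. Next row=LF[4]=3
  step 6: row=3, L[3]='s', prepend. Next row=LF[3]=2
Reversed output: ssstr$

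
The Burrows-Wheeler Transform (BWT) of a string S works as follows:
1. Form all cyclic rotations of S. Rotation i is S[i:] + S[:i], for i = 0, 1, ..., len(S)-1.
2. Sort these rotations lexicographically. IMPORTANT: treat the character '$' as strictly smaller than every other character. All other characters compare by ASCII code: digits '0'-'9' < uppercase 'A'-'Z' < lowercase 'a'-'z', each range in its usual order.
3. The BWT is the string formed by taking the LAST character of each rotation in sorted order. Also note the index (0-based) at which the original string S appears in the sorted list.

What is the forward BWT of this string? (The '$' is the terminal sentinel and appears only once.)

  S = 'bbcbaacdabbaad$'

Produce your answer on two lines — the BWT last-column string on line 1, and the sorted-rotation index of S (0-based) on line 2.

Answer: dbbdaacba$bbaac
9

Derivation:
All 15 rotations (rotation i = S[i:]+S[:i]):
  rot[0] = bbcbaacdabbaad$
  rot[1] = bcbaacdabbaad$b
  rot[2] = cbaacdabbaad$bb
  rot[3] = baacdabbaad$bbc
  rot[4] = aacdabbaad$bbcb
  rot[5] = acdabbaad$bbcba
  rot[6] = cdabbaad$bbcbaa
  rot[7] = dabbaad$bbcbaac
  rot[8] = abbaad$bbcbaacd
  rot[9] = bbaad$bbcbaacda
  rot[10] = baad$bbcbaacdab
  rot[11] = aad$bbcbaacdabb
  rot[12] = ad$bbcbaacdabba
  rot[13] = d$bbcbaacdabbaa
  rot[14] = $bbcbaacdabbaad
Sorted (with $ < everything):
  sorted[0] = $bbcbaacdabbaad  (last char: 'd')
  sorted[1] = aacdabbaad$bbcb  (last char: 'b')
  sorted[2] = aad$bbcbaacdabb  (last char: 'b')
  sorted[3] = abbaad$bbcbaacd  (last char: 'd')
  sorted[4] = acdabbaad$bbcba  (last char: 'a')
  sorted[5] = ad$bbcbaacdabba  (last char: 'a')
  sorted[6] = baacdabbaad$bbc  (last char: 'c')
  sorted[7] = baad$bbcbaacdab  (last char: 'b')
  sorted[8] = bbaad$bbcbaacda  (last char: 'a')
  sorted[9] = bbcbaacdabbaad$  (last char: '$')
  sorted[10] = bcbaacdabbaad$b  (last char: 'b')
  sorted[11] = cbaacdabbaad$bb  (last char: 'b')
  sorted[12] = cdabbaad$bbcbaa  (last char: 'a')
  sorted[13] = d$bbcbaacdabbaa  (last char: 'a')
  sorted[14] = dabbaad$bbcbaac  (last char: 'c')
Last column: dbbdaacba$bbaac
Original string S is at sorted index 9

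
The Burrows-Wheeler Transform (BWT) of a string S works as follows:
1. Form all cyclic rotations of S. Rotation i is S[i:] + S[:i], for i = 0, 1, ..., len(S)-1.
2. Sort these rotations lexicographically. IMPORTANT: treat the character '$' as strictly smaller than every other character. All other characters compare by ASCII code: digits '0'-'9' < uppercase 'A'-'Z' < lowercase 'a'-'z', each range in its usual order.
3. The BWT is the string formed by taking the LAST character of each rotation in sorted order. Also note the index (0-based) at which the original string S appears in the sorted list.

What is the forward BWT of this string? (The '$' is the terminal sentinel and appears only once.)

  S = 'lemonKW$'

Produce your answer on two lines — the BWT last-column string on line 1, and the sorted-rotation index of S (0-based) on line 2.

Answer: WnKl$eom
4

Derivation:
All 8 rotations (rotation i = S[i:]+S[:i]):
  rot[0] = lemonKW$
  rot[1] = emonKW$l
  rot[2] = monKW$le
  rot[3] = onKW$lem
  rot[4] = nKW$lemo
  rot[5] = KW$lemon
  rot[6] = W$lemonK
  rot[7] = $lemonKW
Sorted (with $ < everything):
  sorted[0] = $lemonKW  (last char: 'W')
  sorted[1] = KW$lemon  (last char: 'n')
  sorted[2] = W$lemonK  (last char: 'K')
  sorted[3] = emonKW$l  (last char: 'l')
  sorted[4] = lemonKW$  (last char: '$')
  sorted[5] = monKW$le  (last char: 'e')
  sorted[6] = nKW$lemo  (last char: 'o')
  sorted[7] = onKW$lem  (last char: 'm')
Last column: WnKl$eom
Original string S is at sorted index 4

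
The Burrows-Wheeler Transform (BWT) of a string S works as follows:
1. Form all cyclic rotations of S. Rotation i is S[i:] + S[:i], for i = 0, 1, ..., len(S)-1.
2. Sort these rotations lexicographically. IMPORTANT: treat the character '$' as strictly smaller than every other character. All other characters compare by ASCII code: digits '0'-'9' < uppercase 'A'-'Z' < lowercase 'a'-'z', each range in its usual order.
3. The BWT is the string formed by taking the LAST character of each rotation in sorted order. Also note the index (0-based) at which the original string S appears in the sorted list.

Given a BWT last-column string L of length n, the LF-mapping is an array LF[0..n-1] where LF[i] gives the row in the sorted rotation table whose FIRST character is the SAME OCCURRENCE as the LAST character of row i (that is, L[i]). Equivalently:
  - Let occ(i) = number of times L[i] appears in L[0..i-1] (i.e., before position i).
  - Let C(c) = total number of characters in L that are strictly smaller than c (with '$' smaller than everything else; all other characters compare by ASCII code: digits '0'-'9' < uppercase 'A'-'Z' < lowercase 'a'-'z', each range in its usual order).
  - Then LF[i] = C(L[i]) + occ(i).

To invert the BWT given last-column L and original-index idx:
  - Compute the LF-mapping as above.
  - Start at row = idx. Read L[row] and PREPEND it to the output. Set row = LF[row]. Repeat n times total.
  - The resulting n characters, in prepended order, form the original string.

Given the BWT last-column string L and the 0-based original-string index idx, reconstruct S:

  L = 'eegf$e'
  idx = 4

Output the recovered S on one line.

LF mapping: 1 2 5 4 0 3
Walk LF starting at row 4, prepending L[row]:
  step 1: row=4, L[4]='$', prepend. Next row=LF[4]=0
  step 2: row=0, L[0]='e', prepend. Next row=LF[0]=1
  step 3: row=1, L[1]='e', prepend. Next row=LF[1]=2
  step 4: row=2, L[2]='g', prepend. Next row=LF[2]=5
  step 5: row=5, L[5]='e', prepend. Next row=LF[5]=3
  step 6: row=3, L[3]='f', prepend. Next row=LF[3]=4
Reversed output: fegee$

Answer: fegee$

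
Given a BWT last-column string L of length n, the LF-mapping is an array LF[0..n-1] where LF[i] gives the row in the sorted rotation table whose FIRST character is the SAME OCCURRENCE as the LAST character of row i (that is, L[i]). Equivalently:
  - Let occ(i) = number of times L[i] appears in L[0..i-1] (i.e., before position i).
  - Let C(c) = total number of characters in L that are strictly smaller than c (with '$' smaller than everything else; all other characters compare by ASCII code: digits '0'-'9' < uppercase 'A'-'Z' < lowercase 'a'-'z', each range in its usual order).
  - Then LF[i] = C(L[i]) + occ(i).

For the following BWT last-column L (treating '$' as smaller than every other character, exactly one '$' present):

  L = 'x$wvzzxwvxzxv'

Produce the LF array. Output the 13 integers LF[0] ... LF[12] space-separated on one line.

Char counts: '$':1, 'v':3, 'w':2, 'x':4, 'z':3
C (first-col start): C('$')=0, C('v')=1, C('w')=4, C('x')=6, C('z')=10
L[0]='x': occ=0, LF[0]=C('x')+0=6+0=6
L[1]='$': occ=0, LF[1]=C('$')+0=0+0=0
L[2]='w': occ=0, LF[2]=C('w')+0=4+0=4
L[3]='v': occ=0, LF[3]=C('v')+0=1+0=1
L[4]='z': occ=0, LF[4]=C('z')+0=10+0=10
L[5]='z': occ=1, LF[5]=C('z')+1=10+1=11
L[6]='x': occ=1, LF[6]=C('x')+1=6+1=7
L[7]='w': occ=1, LF[7]=C('w')+1=4+1=5
L[8]='v': occ=1, LF[8]=C('v')+1=1+1=2
L[9]='x': occ=2, LF[9]=C('x')+2=6+2=8
L[10]='z': occ=2, LF[10]=C('z')+2=10+2=12
L[11]='x': occ=3, LF[11]=C('x')+3=6+3=9
L[12]='v': occ=2, LF[12]=C('v')+2=1+2=3

Answer: 6 0 4 1 10 11 7 5 2 8 12 9 3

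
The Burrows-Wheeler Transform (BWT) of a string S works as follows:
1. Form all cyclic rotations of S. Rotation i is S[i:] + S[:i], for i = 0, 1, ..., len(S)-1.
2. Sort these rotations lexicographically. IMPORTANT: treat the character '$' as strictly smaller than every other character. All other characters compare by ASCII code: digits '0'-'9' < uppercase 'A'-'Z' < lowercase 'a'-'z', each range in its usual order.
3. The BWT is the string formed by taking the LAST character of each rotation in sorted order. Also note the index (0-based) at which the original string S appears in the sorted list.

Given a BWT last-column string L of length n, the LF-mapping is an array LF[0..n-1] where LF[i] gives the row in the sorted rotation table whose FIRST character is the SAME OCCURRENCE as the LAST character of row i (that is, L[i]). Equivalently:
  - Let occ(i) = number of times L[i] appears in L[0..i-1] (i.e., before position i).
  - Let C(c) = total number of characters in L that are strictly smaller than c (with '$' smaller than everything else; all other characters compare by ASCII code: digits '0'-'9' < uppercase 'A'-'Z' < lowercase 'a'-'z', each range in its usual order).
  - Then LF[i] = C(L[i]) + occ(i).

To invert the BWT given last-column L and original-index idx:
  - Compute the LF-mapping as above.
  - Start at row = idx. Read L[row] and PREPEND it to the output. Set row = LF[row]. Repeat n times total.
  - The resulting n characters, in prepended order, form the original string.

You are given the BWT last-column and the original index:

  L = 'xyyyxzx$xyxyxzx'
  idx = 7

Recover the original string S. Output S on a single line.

LF mapping: 1 8 9 10 2 13 3 0 4 11 5 12 6 14 7
Walk LF starting at row 7, prepending L[row]:
  step 1: row=7, L[7]='$', prepend. Next row=LF[7]=0
  step 2: row=0, L[0]='x', prepend. Next row=LF[0]=1
  step 3: row=1, L[1]='y', prepend. Next row=LF[1]=8
  step 4: row=8, L[8]='x', prepend. Next row=LF[8]=4
  step 5: row=4, L[4]='x', prepend. Next row=LF[4]=2
  step 6: row=2, L[2]='y', prepend. Next row=LF[2]=9
  step 7: row=9, L[9]='y', prepend. Next row=LF[9]=11
  step 8: row=11, L[11]='y', prepend. Next row=LF[11]=12
  step 9: row=12, L[12]='x', prepend. Next row=LF[12]=6
  step 10: row=6, L[6]='x', prepend. Next row=LF[6]=3
  step 11: row=3, L[3]='y', prepend. Next row=LF[3]=10
  step 12: row=10, L[10]='x', prepend. Next row=LF[10]=5
  step 13: row=5, L[5]='z', prepend. Next row=LF[5]=13
  step 14: row=13, L[13]='z', prepend. Next row=LF[13]=14
  step 15: row=14, L[14]='x', prepend. Next row=LF[14]=7
Reversed output: xzzxyxxyyyxxyx$

Answer: xzzxyxxyyyxxyx$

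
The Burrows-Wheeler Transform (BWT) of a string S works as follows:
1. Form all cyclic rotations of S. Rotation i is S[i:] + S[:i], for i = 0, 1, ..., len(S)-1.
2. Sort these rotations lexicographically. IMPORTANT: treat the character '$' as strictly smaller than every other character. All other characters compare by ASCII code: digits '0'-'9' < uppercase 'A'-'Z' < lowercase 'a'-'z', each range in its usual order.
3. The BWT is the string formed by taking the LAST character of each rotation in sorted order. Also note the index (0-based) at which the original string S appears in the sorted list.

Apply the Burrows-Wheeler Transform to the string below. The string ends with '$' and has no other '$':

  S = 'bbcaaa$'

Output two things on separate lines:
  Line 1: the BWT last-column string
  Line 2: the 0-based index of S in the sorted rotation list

All 7 rotations (rotation i = S[i:]+S[:i]):
  rot[0] = bbcaaa$
  rot[1] = bcaaa$b
  rot[2] = caaa$bb
  rot[3] = aaa$bbc
  rot[4] = aa$bbca
  rot[5] = a$bbcaa
  rot[6] = $bbcaaa
Sorted (with $ < everything):
  sorted[0] = $bbcaaa  (last char: 'a')
  sorted[1] = a$bbcaa  (last char: 'a')
  sorted[2] = aa$bbca  (last char: 'a')
  sorted[3] = aaa$bbc  (last char: 'c')
  sorted[4] = bbcaaa$  (last char: '$')
  sorted[5] = bcaaa$b  (last char: 'b')
  sorted[6] = caaa$bb  (last char: 'b')
Last column: aaac$bb
Original string S is at sorted index 4

Answer: aaac$bb
4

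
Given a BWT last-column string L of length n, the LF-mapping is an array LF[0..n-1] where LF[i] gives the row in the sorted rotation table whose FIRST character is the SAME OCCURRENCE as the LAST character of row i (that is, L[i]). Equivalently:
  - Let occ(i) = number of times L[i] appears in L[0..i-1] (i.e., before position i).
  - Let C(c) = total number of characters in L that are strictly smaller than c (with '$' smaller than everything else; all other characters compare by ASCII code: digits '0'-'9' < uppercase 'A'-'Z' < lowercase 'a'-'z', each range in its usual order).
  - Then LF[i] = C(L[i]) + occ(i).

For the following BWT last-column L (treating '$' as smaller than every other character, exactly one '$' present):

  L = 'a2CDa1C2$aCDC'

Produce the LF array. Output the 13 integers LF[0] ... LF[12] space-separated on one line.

Answer: 10 2 4 8 11 1 5 3 0 12 6 9 7

Derivation:
Char counts: '$':1, '1':1, '2':2, 'C':4, 'D':2, 'a':3
C (first-col start): C('$')=0, C('1')=1, C('2')=2, C('C')=4, C('D')=8, C('a')=10
L[0]='a': occ=0, LF[0]=C('a')+0=10+0=10
L[1]='2': occ=0, LF[1]=C('2')+0=2+0=2
L[2]='C': occ=0, LF[2]=C('C')+0=4+0=4
L[3]='D': occ=0, LF[3]=C('D')+0=8+0=8
L[4]='a': occ=1, LF[4]=C('a')+1=10+1=11
L[5]='1': occ=0, LF[5]=C('1')+0=1+0=1
L[6]='C': occ=1, LF[6]=C('C')+1=4+1=5
L[7]='2': occ=1, LF[7]=C('2')+1=2+1=3
L[8]='$': occ=0, LF[8]=C('$')+0=0+0=0
L[9]='a': occ=2, LF[9]=C('a')+2=10+2=12
L[10]='C': occ=2, LF[10]=C('C')+2=4+2=6
L[11]='D': occ=1, LF[11]=C('D')+1=8+1=9
L[12]='C': occ=3, LF[12]=C('C')+3=4+3=7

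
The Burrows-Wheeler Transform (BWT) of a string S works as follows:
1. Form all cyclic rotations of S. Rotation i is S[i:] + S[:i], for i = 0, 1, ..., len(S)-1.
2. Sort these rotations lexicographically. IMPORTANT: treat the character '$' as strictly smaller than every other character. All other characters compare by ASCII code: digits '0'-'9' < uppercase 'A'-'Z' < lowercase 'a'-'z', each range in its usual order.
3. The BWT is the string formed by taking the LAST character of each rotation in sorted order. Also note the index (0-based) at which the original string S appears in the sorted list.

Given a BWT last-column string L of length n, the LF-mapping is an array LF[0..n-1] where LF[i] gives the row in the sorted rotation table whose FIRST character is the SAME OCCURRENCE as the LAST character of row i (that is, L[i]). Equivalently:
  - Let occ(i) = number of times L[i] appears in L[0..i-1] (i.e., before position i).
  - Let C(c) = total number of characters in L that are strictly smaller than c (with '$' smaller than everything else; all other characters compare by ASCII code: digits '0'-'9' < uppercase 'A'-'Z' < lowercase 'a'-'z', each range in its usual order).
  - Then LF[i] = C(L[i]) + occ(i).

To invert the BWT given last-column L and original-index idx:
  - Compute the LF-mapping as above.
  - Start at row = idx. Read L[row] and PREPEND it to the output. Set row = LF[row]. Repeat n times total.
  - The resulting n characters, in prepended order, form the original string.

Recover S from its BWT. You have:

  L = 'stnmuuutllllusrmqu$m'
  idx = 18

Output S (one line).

Answer: ustlnlqumlrtmuumuls$

Derivation:
LF mapping: 11 13 8 5 15 16 17 14 1 2 3 4 18 12 10 6 9 19 0 7
Walk LF starting at row 18, prepending L[row]:
  step 1: row=18, L[18]='$', prepend. Next row=LF[18]=0
  step 2: row=0, L[0]='s', prepend. Next row=LF[0]=11
  step 3: row=11, L[11]='l', prepend. Next row=LF[11]=4
  step 4: row=4, L[4]='u', prepend. Next row=LF[4]=15
  step 5: row=15, L[15]='m', prepend. Next row=LF[15]=6
  step 6: row=6, L[6]='u', prepend. Next row=LF[6]=17
  step 7: row=17, L[17]='u', prepend. Next row=LF[17]=19
  step 8: row=19, L[19]='m', prepend. Next row=LF[19]=7
  step 9: row=7, L[7]='t', prepend. Next row=LF[7]=14
  step 10: row=14, L[14]='r', prepend. Next row=LF[14]=10
  step 11: row=10, L[10]='l', prepend. Next row=LF[10]=3
  step 12: row=3, L[3]='m', prepend. Next row=LF[3]=5
  step 13: row=5, L[5]='u', prepend. Next row=LF[5]=16
  step 14: row=16, L[16]='q', prepend. Next row=LF[16]=9
  step 15: row=9, L[9]='l', prepend. Next row=LF[9]=2
  step 16: row=2, L[2]='n', prepend. Next row=LF[2]=8
  step 17: row=8, L[8]='l', prepend. Next row=LF[8]=1
  step 18: row=1, L[1]='t', prepend. Next row=LF[1]=13
  step 19: row=13, L[13]='s', prepend. Next row=LF[13]=12
  step 20: row=12, L[12]='u', prepend. Next row=LF[12]=18
Reversed output: ustlnlqumlrtmuumuls$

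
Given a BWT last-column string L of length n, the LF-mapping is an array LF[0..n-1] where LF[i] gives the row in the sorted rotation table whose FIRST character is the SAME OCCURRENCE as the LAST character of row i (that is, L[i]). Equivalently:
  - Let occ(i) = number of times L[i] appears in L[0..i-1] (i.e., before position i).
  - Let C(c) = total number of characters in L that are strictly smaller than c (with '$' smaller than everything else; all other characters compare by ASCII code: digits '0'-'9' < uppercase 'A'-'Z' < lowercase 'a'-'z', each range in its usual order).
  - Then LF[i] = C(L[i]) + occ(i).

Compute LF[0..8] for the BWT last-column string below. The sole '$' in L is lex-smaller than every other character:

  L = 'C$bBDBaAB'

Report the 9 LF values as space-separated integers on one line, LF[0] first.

Char counts: '$':1, 'A':1, 'B':3, 'C':1, 'D':1, 'a':1, 'b':1
C (first-col start): C('$')=0, C('A')=1, C('B')=2, C('C')=5, C('D')=6, C('a')=7, C('b')=8
L[0]='C': occ=0, LF[0]=C('C')+0=5+0=5
L[1]='$': occ=0, LF[1]=C('$')+0=0+0=0
L[2]='b': occ=0, LF[2]=C('b')+0=8+0=8
L[3]='B': occ=0, LF[3]=C('B')+0=2+0=2
L[4]='D': occ=0, LF[4]=C('D')+0=6+0=6
L[5]='B': occ=1, LF[5]=C('B')+1=2+1=3
L[6]='a': occ=0, LF[6]=C('a')+0=7+0=7
L[7]='A': occ=0, LF[7]=C('A')+0=1+0=1
L[8]='B': occ=2, LF[8]=C('B')+2=2+2=4

Answer: 5 0 8 2 6 3 7 1 4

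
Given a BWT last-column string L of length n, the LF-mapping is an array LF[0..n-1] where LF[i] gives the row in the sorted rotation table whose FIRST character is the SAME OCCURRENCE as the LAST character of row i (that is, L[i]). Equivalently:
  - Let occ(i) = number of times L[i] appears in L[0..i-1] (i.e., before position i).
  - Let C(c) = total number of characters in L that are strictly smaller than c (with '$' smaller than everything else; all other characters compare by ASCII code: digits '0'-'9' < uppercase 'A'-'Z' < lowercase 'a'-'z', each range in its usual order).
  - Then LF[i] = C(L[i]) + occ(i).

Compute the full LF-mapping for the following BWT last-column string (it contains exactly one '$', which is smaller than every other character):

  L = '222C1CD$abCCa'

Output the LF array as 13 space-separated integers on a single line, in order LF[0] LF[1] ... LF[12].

Char counts: '$':1, '1':1, '2':3, 'C':4, 'D':1, 'a':2, 'b':1
C (first-col start): C('$')=0, C('1')=1, C('2')=2, C('C')=5, C('D')=9, C('a')=10, C('b')=12
L[0]='2': occ=0, LF[0]=C('2')+0=2+0=2
L[1]='2': occ=1, LF[1]=C('2')+1=2+1=3
L[2]='2': occ=2, LF[2]=C('2')+2=2+2=4
L[3]='C': occ=0, LF[3]=C('C')+0=5+0=5
L[4]='1': occ=0, LF[4]=C('1')+0=1+0=1
L[5]='C': occ=1, LF[5]=C('C')+1=5+1=6
L[6]='D': occ=0, LF[6]=C('D')+0=9+0=9
L[7]='$': occ=0, LF[7]=C('$')+0=0+0=0
L[8]='a': occ=0, LF[8]=C('a')+0=10+0=10
L[9]='b': occ=0, LF[9]=C('b')+0=12+0=12
L[10]='C': occ=2, LF[10]=C('C')+2=5+2=7
L[11]='C': occ=3, LF[11]=C('C')+3=5+3=8
L[12]='a': occ=1, LF[12]=C('a')+1=10+1=11

Answer: 2 3 4 5 1 6 9 0 10 12 7 8 11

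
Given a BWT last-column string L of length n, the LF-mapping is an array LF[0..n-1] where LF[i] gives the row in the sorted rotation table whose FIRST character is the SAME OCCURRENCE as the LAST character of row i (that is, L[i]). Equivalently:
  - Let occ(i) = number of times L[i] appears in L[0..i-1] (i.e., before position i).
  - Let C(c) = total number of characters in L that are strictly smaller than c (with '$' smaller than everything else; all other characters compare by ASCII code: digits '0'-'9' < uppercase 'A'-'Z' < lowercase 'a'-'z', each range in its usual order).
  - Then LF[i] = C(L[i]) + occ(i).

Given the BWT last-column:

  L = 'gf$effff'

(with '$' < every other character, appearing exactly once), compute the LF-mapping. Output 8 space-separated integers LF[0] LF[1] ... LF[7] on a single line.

Char counts: '$':1, 'e':1, 'f':5, 'g':1
C (first-col start): C('$')=0, C('e')=1, C('f')=2, C('g')=7
L[0]='g': occ=0, LF[0]=C('g')+0=7+0=7
L[1]='f': occ=0, LF[1]=C('f')+0=2+0=2
L[2]='$': occ=0, LF[2]=C('$')+0=0+0=0
L[3]='e': occ=0, LF[3]=C('e')+0=1+0=1
L[4]='f': occ=1, LF[4]=C('f')+1=2+1=3
L[5]='f': occ=2, LF[5]=C('f')+2=2+2=4
L[6]='f': occ=3, LF[6]=C('f')+3=2+3=5
L[7]='f': occ=4, LF[7]=C('f')+4=2+4=6

Answer: 7 2 0 1 3 4 5 6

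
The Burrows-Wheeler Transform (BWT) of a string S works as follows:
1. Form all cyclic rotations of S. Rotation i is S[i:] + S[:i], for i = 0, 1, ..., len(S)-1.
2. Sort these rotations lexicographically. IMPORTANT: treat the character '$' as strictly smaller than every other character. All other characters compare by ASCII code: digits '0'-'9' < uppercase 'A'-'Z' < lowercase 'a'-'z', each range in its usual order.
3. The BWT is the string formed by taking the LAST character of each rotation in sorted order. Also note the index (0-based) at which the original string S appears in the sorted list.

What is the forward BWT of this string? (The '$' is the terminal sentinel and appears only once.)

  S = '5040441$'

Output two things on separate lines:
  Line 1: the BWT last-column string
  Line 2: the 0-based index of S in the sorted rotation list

All 8 rotations (rotation i = S[i:]+S[:i]):
  rot[0] = 5040441$
  rot[1] = 040441$5
  rot[2] = 40441$50
  rot[3] = 0441$504
  rot[4] = 441$5040
  rot[5] = 41$50404
  rot[6] = 1$504044
  rot[7] = $5040441
Sorted (with $ < everything):
  sorted[0] = $5040441  (last char: '1')
  sorted[1] = 040441$5  (last char: '5')
  sorted[2] = 0441$504  (last char: '4')
  sorted[3] = 1$504044  (last char: '4')
  sorted[4] = 40441$50  (last char: '0')
  sorted[5] = 41$50404  (last char: '4')
  sorted[6] = 441$5040  (last char: '0')
  sorted[7] = 5040441$  (last char: '$')
Last column: 1544040$
Original string S is at sorted index 7

Answer: 1544040$
7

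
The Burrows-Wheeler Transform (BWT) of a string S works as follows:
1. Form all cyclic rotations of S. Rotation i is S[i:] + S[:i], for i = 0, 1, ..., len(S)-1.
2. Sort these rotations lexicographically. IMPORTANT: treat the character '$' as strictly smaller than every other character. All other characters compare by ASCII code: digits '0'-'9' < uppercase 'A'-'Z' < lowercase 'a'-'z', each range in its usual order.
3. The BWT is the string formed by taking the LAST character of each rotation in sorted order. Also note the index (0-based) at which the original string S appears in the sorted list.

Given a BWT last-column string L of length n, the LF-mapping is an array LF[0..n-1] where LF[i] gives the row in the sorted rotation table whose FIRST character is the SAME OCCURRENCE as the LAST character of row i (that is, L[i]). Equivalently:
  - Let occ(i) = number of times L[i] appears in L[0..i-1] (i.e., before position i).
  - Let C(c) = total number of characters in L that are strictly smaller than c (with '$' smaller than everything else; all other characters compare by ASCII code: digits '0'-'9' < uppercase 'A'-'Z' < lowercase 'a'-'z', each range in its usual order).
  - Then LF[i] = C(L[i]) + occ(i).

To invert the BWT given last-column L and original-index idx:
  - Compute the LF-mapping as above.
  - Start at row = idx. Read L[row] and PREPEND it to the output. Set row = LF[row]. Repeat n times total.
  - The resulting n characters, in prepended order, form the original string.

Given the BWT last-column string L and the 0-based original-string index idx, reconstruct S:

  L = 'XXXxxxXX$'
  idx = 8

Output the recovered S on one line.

Answer: xXxXxXXX$

Derivation:
LF mapping: 1 2 3 6 7 8 4 5 0
Walk LF starting at row 8, prepending L[row]:
  step 1: row=8, L[8]='$', prepend. Next row=LF[8]=0
  step 2: row=0, L[0]='X', prepend. Next row=LF[0]=1
  step 3: row=1, L[1]='X', prepend. Next row=LF[1]=2
  step 4: row=2, L[2]='X', prepend. Next row=LF[2]=3
  step 5: row=3, L[3]='x', prepend. Next row=LF[3]=6
  step 6: row=6, L[6]='X', prepend. Next row=LF[6]=4
  step 7: row=4, L[4]='x', prepend. Next row=LF[4]=7
  step 8: row=7, L[7]='X', prepend. Next row=LF[7]=5
  step 9: row=5, L[5]='x', prepend. Next row=LF[5]=8
Reversed output: xXxXxXXX$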